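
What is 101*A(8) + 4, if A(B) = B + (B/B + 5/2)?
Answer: 2331/2 ≈ 1165.5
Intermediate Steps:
A(B) = 7/2 + B (A(B) = B + (1 + 5*(1/2)) = B + (1 + 5/2) = B + 7/2 = 7/2 + B)
101*A(8) + 4 = 101*(7/2 + 8) + 4 = 101*(23/2) + 4 = 2323/2 + 4 = 2331/2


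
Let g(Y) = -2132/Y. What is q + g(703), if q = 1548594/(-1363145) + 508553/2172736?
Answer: -481911321584961/122477247820480 ≈ -3.9347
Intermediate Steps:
q = -157144379647/174220836160 (q = 1548594*(-1/1363145) + 508553*(1/2172736) = -1548594/1363145 + 508553/2172736 = -157144379647/174220836160 ≈ -0.90198)
q + g(703) = -157144379647/174220836160 - 2132/703 = -481911321584961/122477247820480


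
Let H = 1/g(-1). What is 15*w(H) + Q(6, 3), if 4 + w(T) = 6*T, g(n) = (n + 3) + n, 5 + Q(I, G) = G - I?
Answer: 22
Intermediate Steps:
Q(I, G) = -5 + G - I (Q(I, G) = -5 + (G - I) = -5 + G - I)
g(n) = 3 + 2*n (g(n) = (3 + n) + n = 3 + 2*n)
H = 1 (H = 1/(3 + 2*(-1)) = 1/(3 - 2) = 1/1 = 1)
w(T) = -4 + 6*T
15*w(H) + Q(6, 3) = 15*(-4 + 6*1) + (-5 + 3 - 1*6) = 15*(-4 + 6) + (-5 + 3 - 6) = 15*2 - 8 = 30 - 8 = 22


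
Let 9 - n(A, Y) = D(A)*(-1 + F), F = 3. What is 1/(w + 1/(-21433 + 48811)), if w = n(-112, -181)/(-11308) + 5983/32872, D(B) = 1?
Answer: 1272107052216/230793929507 ≈ 5.5119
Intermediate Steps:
n(A, Y) = 7 (n(A, Y) = 9 - (-1 + 3) = 9 - 2 = 7)
w = 16856415/92929144 (w = 7/(-11308) + 5983/32872 = 7*(-1/11308) + 5983*(1/32872) = -7/11308 + 5983/32872 = 16856415/92929144 ≈ 0.18139)
1/(w + 1/(-21433 + 48811)) = 1/(16856415/92929144 + 1/(-21433 + 48811)) = 1/(16856415/92929144 + 1/27378) = 1/(230793929507/1272107052216) = 1272107052216/230793929507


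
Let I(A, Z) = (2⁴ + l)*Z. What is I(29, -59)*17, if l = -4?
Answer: -12036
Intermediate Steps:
I(A, Z) = 12*Z (I(A, Z) = (2⁴ - 4)*Z = (16 - 4)*Z = 12*Z)
I(29, -59)*17 = (12*(-59))*17 = -708*17 = -12036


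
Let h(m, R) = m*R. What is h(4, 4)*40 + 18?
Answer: 658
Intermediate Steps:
h(m, R) = R*m
h(4, 4)*40 + 18 = (4*4)*40 + 18 = 16*40 + 18 = 640 + 18 = 658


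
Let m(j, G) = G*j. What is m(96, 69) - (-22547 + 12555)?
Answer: 16616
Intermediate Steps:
m(96, 69) - (-22547 + 12555) = 69*96 - (-22547 + 12555) = 6624 - 1*(-9992) = 6624 + 9992 = 16616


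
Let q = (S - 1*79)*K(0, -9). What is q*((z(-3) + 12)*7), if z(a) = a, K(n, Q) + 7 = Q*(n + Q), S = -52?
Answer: -610722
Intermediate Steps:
K(n, Q) = -7 + Q*(Q + n) (K(n, Q) = -7 + Q*(n + Q) = -7 + Q*(Q + n))
q = -9694 (q = (-52 - 1*79)*(-7 + (-9)² - 9*0) = (-52 - 79)*(-7 + 81 + 0) = -131*74 = -9694)
q*((z(-3) + 12)*7) = -9694*(-3 + 12)*7 = -87246*7 = -9694*63 = -610722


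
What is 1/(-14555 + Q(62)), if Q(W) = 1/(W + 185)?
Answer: -247/3595084 ≈ -6.8705e-5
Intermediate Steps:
Q(W) = 1/(185 + W)
1/(-14555 + Q(62)) = 1/(-14555 + 1/(185 + 62)) = 1/(-14555 + 1/247) = 1/(-3595084/247) = -247/3595084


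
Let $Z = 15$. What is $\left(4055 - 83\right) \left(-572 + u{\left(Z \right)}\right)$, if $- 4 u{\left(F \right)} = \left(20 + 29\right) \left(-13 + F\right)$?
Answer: $-2369298$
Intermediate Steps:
$u{\left(F \right)} = \frac{637}{4} - \frac{49 F}{4}$ ($u{\left(F \right)} = - \frac{\left(20 + 29\right) \left(-13 + F\right)}{4} = - \frac{49 \left(-13 + F\right)}{4} = - \frac{-637 + 49 F}{4} = \frac{637}{4} - \frac{49 F}{4}$)
$\left(4055 - 83\right) \left(-572 + u{\left(Z \right)}\right) = \left(4055 - 83\right) \left(-572 + \left(\frac{637}{4} - \frac{735}{4}\right)\right) = 3972 \left(-572 + \left(\frac{637}{4} - \frac{735}{4}\right)\right) = 3972 \left(-572 - \frac{49}{2}\right) = 3972 \left(- \frac{1193}{2}\right) = -2369298$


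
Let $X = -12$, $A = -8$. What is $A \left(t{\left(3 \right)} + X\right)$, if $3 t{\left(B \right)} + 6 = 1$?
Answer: $\frac{328}{3} \approx 109.33$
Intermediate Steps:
$t{\left(B \right)} = - \frac{5}{3}$ ($t{\left(B \right)} = -2 + \frac{1}{3} \cdot 1 = -2 + \frac{1}{3} = - \frac{5}{3}$)
$A \left(t{\left(3 \right)} + X\right) = - 8 \left(- \frac{5}{3} - 12\right) = \left(-8\right) \left(- \frac{41}{3}\right) = \frac{328}{3}$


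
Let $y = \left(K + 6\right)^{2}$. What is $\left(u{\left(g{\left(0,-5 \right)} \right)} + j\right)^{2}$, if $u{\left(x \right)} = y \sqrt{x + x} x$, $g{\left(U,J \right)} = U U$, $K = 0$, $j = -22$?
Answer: $484$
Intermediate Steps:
$y = 36$ ($y = \left(0 + 6\right)^{2} = 6^{2} = 36$)
$g{\left(U,J \right)} = U^{2}$
$u{\left(x \right)} = 36 \sqrt{2} x^{\frac{3}{2}}$ ($u{\left(x \right)} = 36 \sqrt{x + x} x = 36 \sqrt{2 x} x = 36 \sqrt{2} \sqrt{x} x = 36 \sqrt{2} x^{\frac{3}{2}}$)
$\left(u{\left(g{\left(0,-5 \right)} \right)} + j\right)^{2} = \left(36 \sqrt{2} \left(0^{2}\right)^{\frac{3}{2}} - 22\right)^{2} = \left(36 \sqrt{2} \cdot 0^{\frac{3}{2}} - 22\right)^{2} = \left(36 \sqrt{2} \cdot 0 - 22\right)^{2} = \left(0 - 22\right)^{2} = \left(-22\right)^{2} = 484$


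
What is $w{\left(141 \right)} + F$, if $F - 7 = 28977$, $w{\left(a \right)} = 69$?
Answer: $29053$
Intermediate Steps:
$F = 28984$ ($F = 7 + 28977 = 28984$)
$w{\left(141 \right)} + F = 69 + 28984 = 29053$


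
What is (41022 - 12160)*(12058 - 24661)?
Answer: -363747786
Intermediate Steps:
(41022 - 12160)*(12058 - 24661) = 28862*(-12603) = -363747786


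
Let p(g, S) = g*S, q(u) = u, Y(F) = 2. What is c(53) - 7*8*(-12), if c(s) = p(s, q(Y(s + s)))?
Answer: 778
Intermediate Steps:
p(g, S) = S*g
c(s) = 2*s
c(53) - 7*8*(-12) = 2*53 - 7*8*(-12) = 106 - 56*(-12) = 106 + 672 = 778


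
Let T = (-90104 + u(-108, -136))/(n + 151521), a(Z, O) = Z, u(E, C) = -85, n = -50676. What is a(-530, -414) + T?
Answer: -5948671/11205 ≈ -530.89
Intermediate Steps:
T = -10021/11205 (T = (-90104 - 85)/(-50676 + 151521) = -90189/100845 = -90189*1/100845 = -10021/11205 ≈ -0.89433)
a(-530, -414) + T = -530 - 10021/11205 = -5948671/11205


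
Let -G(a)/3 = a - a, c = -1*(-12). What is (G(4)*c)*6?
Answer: 0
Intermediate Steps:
c = 12
G(a) = 0 (G(a) = -3*(a - a) = -3*0 = 0)
(G(4)*c)*6 = (0*12)*6 = 0*6 = 0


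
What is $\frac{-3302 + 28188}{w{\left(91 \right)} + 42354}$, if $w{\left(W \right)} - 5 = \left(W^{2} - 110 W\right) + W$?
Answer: $\frac{24886}{40721} \approx 0.61113$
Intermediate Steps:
$w{\left(W \right)} = 5 + W^{2} - 109 W$ ($w{\left(W \right)} = 5 + \left(\left(W^{2} - 110 W\right) + W\right) = 5 + \left(W^{2} - 109 W\right) = 5 + W^{2} - 109 W$)
$\frac{-3302 + 28188}{w{\left(91 \right)} + 42354} = \frac{-3302 + 28188}{\left(5 + 91^{2} - 9919\right) + 42354} = \frac{24886}{\left(5 + 8281 - 9919\right) + 42354} = \frac{24886}{-1633 + 42354} = \frac{24886}{40721}$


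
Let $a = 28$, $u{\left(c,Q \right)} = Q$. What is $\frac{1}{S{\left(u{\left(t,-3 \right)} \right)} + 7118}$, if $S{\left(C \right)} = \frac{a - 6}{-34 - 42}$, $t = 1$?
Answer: $\frac{38}{270473} \approx 0.00014049$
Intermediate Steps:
$S{\left(C \right)} = - \frac{11}{38}$ ($S{\left(C \right)} = \frac{28 - 6}{-34 - 42} = \frac{22}{-76} = 22 \left(- \frac{1}{76}\right) = - \frac{11}{38}$)
$\frac{1}{S{\left(u{\left(t,-3 \right)} \right)} + 7118} = \frac{1}{- \frac{11}{38} + 7118} = \frac{1}{\frac{270473}{38}} = \frac{38}{270473}$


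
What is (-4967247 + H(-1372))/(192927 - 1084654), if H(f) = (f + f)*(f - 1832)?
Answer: -201291/46933 ≈ -4.2889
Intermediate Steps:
H(f) = 2*f*(-1832 + f) (H(f) = (2*f)*(-1832 + f) = 2*f*(-1832 + f))
(-4967247 + H(-1372))/(192927 - 1084654) = (-4967247 + 2*(-1372)*(-1832 - 1372))/(192927 - 1084654) = (-4967247 + 2*(-1372)*(-3204))/(-891727) = (-4967247 + 8791776)*(-1/891727) = 3824529*(-1/891727) = -201291/46933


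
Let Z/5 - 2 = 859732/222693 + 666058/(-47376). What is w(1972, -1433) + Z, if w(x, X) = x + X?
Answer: 875689617337/1758383928 ≈ 498.01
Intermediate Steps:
Z = -72079319855/1758383928 (Z = 10 + 5*(859732/222693 + 666058/(-47376)) = 10 + 5*(859732*(1/222693) + 666058*(-1/47376)) = 10 + 5*(859732/222693 - 333029/23688) = 10 + 5*(-17932631827/1758383928) = 10 - 89663159135/1758383928 = -72079319855/1758383928 ≈ -40.992)
w(x, X) = X + x
w(1972, -1433) + Z = (-1433 + 1972) - 72079319855/1758383928 = 539 - 72079319855/1758383928 = 875689617337/1758383928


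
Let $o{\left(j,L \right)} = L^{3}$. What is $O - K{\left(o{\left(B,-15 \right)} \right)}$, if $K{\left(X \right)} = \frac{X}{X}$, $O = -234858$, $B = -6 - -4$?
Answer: $-234859$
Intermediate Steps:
$B = -2$ ($B = -6 + 4 = -2$)
$K{\left(X \right)} = 1$
$O - K{\left(o{\left(B,-15 \right)} \right)} = -234858 - 1 = -234859$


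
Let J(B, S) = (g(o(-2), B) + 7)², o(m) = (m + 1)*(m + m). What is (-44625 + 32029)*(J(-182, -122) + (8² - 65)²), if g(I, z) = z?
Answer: -385765096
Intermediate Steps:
o(m) = 2*m*(1 + m) (o(m) = (1 + m)*(2*m) = 2*m*(1 + m))
J(B, S) = (7 + B)² (J(B, S) = (B + 7)² = (7 + B)²)
(-44625 + 32029)*(J(-182, -122) + (8² - 65)²) = (-44625 + 32029)*((7 - 182)² + (8² - 65)²) = -12596*((-175)² + (64 - 65)²) = -12596*(30625 + (-1)²) = -12596*(30625 + 1) = -12596*30626 = -385765096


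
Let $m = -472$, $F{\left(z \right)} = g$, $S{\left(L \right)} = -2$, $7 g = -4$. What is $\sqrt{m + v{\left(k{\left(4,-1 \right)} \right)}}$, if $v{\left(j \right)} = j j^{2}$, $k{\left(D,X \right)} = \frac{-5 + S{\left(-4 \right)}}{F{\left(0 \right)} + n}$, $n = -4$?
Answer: $\frac{i \sqrt{30697694}}{256} \approx 21.643 i$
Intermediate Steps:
$g = - \frac{4}{7}$ ($g = \frac{1}{7} \left(-4\right) = - \frac{4}{7} \approx -0.57143$)
$F{\left(z \right)} = - \frac{4}{7}$
$k{\left(D,X \right)} = \frac{49}{32}$ ($k{\left(D,X \right)} = \frac{-5 - 2}{- \frac{4}{7} - 4} = - \frac{7}{- \frac{32}{7}} = \left(-7\right) \left(- \frac{7}{32}\right) = \frac{49}{32}$)
$v{\left(j \right)} = j^{3}$
$\sqrt{m + v{\left(k{\left(4,-1 \right)} \right)}} = \sqrt{-472 + \left(\frac{49}{32}\right)^{3}} = \sqrt{-472 + \frac{117649}{32768}} = \sqrt{- \frac{15348847}{32768}} = \frac{i \sqrt{30697694}}{256}$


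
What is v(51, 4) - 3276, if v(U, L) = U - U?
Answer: -3276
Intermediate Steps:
v(U, L) = 0
v(51, 4) - 3276 = 0 - 3276 = -3276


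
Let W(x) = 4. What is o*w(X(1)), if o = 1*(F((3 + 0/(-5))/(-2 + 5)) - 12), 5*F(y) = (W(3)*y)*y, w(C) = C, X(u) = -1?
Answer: 56/5 ≈ 11.200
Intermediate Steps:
F(y) = 4*y²/5 (F(y) = ((4*y)*y)/5 = (4*y²)/5 = 4*y²/5)
o = -56/5 (o = 1*(4*((3 + 0/(-5))/(-2 + 5))²/5 - 12) = 1*(4*((3 + 0*(-⅕))/3)²/5 - 12) = 1*(4*((3 + 0)*(⅓))²/5 - 12) = 1*(4*(3*(⅓))²/5 - 12) = 1*((⅘)*1² - 12) = 1*((⅘)*1 - 12) = 1*(⅘ - 12) = 1*(-56/5) = -56/5 ≈ -11.200)
o*w(X(1)) = -56/5*(-1) = 56/5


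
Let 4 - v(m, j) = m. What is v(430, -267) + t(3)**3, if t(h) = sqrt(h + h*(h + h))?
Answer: -426 + 21*sqrt(21) ≈ -329.77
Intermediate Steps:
v(m, j) = 4 - m
t(h) = sqrt(h + 2*h**2) (t(h) = sqrt(h + h*(2*h)) = sqrt(h + 2*h**2))
v(430, -267) + t(3)**3 = (4 - 1*430) + (sqrt(3*(1 + 2*3)))**3 = (4 - 430) + (sqrt(3*(1 + 6)))**3 = -426 + (sqrt(3*7))**3 = -426 + (sqrt(21))**3 = -426 + 21*sqrt(21)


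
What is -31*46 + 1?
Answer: -1425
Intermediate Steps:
-31*46 + 1 = -1426 + 1 = -1425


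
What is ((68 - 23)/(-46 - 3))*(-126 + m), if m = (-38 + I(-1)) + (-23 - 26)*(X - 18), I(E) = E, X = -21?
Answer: -78570/49 ≈ -1603.5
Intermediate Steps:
m = 1872 (m = (-38 - 1) + (-23 - 26)*(-21 - 18) = -39 - 49*(-39) = -39 + 1911 = 1872)
((68 - 23)/(-46 - 3))*(-126 + m) = ((68 - 23)/(-46 - 3))*(-126 + 1872) = (45/(-49))*1746 = (45*(-1/49))*1746 = -45/49*1746 = -78570/49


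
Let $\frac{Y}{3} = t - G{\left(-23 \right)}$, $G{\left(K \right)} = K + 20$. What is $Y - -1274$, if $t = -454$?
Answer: $-79$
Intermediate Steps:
$G{\left(K \right)} = 20 + K$
$Y = -1353$ ($Y = 3 \left(-454 - \left(20 - 23\right)\right) = 3 \left(-454 - -3\right) = 3 \left(-454 + 3\right) = 3 \left(-451\right) = -1353$)
$Y - -1274 = -1353 - -1274 = -1353 + 1274 = -79$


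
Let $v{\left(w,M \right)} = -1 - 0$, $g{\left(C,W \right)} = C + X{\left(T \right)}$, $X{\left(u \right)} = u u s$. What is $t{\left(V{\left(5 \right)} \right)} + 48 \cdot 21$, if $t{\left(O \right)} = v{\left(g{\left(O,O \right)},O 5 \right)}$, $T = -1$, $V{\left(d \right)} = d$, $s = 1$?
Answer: $1007$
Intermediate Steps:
$X{\left(u \right)} = u^{2}$ ($X{\left(u \right)} = u u 1 = u^{2} \cdot 1 = u^{2}$)
$g{\left(C,W \right)} = 1 + C$ ($g{\left(C,W \right)} = C + \left(-1\right)^{2} = C + 1 = 1 + C$)
$v{\left(w,M \right)} = -1$ ($v{\left(w,M \right)} = -1 + 0 = -1$)
$t{\left(O \right)} = -1$
$t{\left(V{\left(5 \right)} \right)} + 48 \cdot 21 = -1 + 48 \cdot 21 = -1 + 1008 = 1007$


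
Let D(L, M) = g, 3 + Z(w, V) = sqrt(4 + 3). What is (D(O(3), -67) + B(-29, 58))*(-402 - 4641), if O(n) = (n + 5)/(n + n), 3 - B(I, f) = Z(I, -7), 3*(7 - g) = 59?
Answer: 33620 + 5043*sqrt(7) ≈ 46963.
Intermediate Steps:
Z(w, V) = -3 + sqrt(7) (Z(w, V) = -3 + sqrt(4 + 3) = -3 + sqrt(7))
g = -38/3 (g = 7 - 1/3*59 = 7 - 59/3 = -38/3 ≈ -12.667)
B(I, f) = 6 - sqrt(7) (B(I, f) = 3 - (-3 + sqrt(7)) = 3 + (3 - sqrt(7)) = 6 - sqrt(7))
O(n) = (5 + n)/(2*n) (O(n) = (5 + n)/((2*n)) = (5 + n)*(1/(2*n)) = (5 + n)/(2*n))
D(L, M) = -38/3
(D(O(3), -67) + B(-29, 58))*(-402 - 4641) = (-38/3 + (6 - sqrt(7)))*(-402 - 4641) = (-20/3 - sqrt(7))*(-5043) = 33620 + 5043*sqrt(7)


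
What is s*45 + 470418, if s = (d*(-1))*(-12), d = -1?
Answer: 469878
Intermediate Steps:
s = -12 (s = -1*(-1)*(-12) = 1*(-12) = -12)
s*45 + 470418 = -12*45 + 470418 = -540 + 470418 = 469878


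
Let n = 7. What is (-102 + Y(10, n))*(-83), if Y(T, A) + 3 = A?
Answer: 8134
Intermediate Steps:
Y(T, A) = -3 + A
(-102 + Y(10, n))*(-83) = (-102 + (-3 + 7))*(-83) = (-102 + 4)*(-83) = -98*(-83) = 8134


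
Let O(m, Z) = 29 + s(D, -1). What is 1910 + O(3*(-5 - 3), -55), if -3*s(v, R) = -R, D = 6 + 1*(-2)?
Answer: 5816/3 ≈ 1938.7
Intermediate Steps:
D = 4 (D = 6 - 2 = 4)
s(v, R) = R/3 (s(v, R) = -(-1)*R/3 = R/3)
O(m, Z) = 86/3 (O(m, Z) = 29 + (⅓)*(-1) = 29 - ⅓ = 86/3)
1910 + O(3*(-5 - 3), -55) = 1910 + 86/3 = 5816/3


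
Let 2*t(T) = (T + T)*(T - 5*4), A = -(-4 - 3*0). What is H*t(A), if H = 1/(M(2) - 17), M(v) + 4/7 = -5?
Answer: 224/79 ≈ 2.8354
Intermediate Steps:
M(v) = -39/7 (M(v) = -4/7 - 5 = -39/7)
A = 4 (A = -(-4 + 0) = -1*(-4) = 4)
t(T) = T*(-20 + T) (t(T) = ((T + T)*(T - 5*4))/2 = ((2*T)*(T - 20))/2 = ((2*T)*(-20 + T))/2 = (2*T*(-20 + T))/2 = T*(-20 + T))
H = -7/158 (H = 1/(-39/7 - 17) = 1/(-158/7) = -7/158 ≈ -0.044304)
H*t(A) = -14*(-20 + 4)/79 = -14*(-16)/79 = -7/158*(-64) = 224/79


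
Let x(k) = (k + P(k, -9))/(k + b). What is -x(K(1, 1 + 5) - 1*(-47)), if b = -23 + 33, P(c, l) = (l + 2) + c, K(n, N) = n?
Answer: -89/58 ≈ -1.5345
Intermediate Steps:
P(c, l) = 2 + c + l (P(c, l) = (2 + l) + c = 2 + c + l)
b = 10
x(k) = (-7 + 2*k)/(10 + k) (x(k) = (k + (2 + k - 9))/(k + 10) = (k + (-7 + k))/(10 + k) = (-7 + 2*k)/(10 + k))
-x(K(1, 1 + 5) - 1*(-47)) = -(-7 + 2*(1 - 1*(-47)))/(10 + (1 - 1*(-47))) = -(-7 + 2*(1 + 47))/(10 + (1 + 47)) = -(-7 + 2*48)/(10 + 48) = -(-7 + 96)/58 = -89/58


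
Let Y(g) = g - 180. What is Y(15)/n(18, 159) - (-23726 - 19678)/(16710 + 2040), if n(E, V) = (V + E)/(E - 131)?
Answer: 19848681/184375 ≈ 107.65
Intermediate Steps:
n(E, V) = (E + V)/(-131 + E)
Y(g) = -180 + g
Y(15)/n(18, 159) - (-23726 - 19678)/(16710 + 2040) = (-180 + 15)/(((18 + 159)/(-131 + 18))) - (-23726 - 19678)/(16710 + 2040) = -165/(177/(-113)) - (-43404)/18750 = -165/((-1/113*177)) - (-43404)/18750 = -165/(-177/113) - 1*(-7234/3125) = -165*(-113/177) + 7234/3125 = 6215/59 + 7234/3125 = 19848681/184375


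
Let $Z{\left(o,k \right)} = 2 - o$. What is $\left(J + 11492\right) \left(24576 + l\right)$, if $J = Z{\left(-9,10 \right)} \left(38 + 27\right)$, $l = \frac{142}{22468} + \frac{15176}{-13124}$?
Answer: $\frac{11057080451846013}{36858754} \approx 2.9999 \cdot 10^{8}$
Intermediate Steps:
$l = - \frac{42388845}{36858754}$ ($l = 142 \cdot \frac{1}{22468} + 15176 \left(- \frac{1}{13124}\right) = \frac{71}{11234} - \frac{3794}{3281} = - \frac{42388845}{36858754} \approx -1.15$)
$J = 715$ ($J = \left(2 - -9\right) \left(38 + 27\right) = \left(2 + 9\right) 65 = 11 \cdot 65 = 715$)
$\left(J + 11492\right) \left(24576 + l\right) = \left(715 + 11492\right) \left(24576 - \frac{42388845}{36858754}\right) = 12207 \cdot \frac{905798349459}{36858754} = \frac{11057080451846013}{36858754}$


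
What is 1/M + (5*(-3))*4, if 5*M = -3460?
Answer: -41521/692 ≈ -60.001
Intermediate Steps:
M = -692 (M = (1/5)*(-3460) = -692)
1/M + (5*(-3))*4 = 1/(-692) + (5*(-3))*4 = -1/692 - 15*4 = -1/692 - 60 = -41521/692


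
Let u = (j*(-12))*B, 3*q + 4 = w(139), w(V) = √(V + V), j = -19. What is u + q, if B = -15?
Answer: -10264/3 + √278/3 ≈ -3415.8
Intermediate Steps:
w(V) = √2*√V (w(V) = √(2*V) = √2*√V)
q = -4/3 + √278/3 (q = -4/3 + (√2*√139)/3 = -4/3 + √278/3 ≈ 4.2244)
u = -3420 (u = -19*(-12)*(-15) = 228*(-15) = -3420)
u + q = -3420 + (-4/3 + √278/3) = -10264/3 + √278/3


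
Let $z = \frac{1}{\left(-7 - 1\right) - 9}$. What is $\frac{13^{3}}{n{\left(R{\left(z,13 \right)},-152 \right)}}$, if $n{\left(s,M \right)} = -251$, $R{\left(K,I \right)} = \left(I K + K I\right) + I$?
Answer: $- \frac{2197}{251} \approx -8.753$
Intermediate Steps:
$z = - \frac{1}{17}$ ($z = \frac{1}{-8 - 9} = \frac{1}{-17} = - \frac{1}{17} \approx -0.058824$)
$R{\left(K,I \right)} = I + 2 I K$ ($R{\left(K,I \right)} = \left(I K + I K\right) + I = 2 I K + I = I + 2 I K$)
$\frac{13^{3}}{n{\left(R{\left(z,13 \right)},-152 \right)}} = \frac{13^{3}}{-251} = 2197 \left(- \frac{1}{251}\right) = - \frac{2197}{251}$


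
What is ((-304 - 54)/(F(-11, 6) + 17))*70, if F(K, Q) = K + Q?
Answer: -6265/3 ≈ -2088.3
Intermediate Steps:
((-304 - 54)/(F(-11, 6) + 17))*70 = ((-304 - 54)/((-11 + 6) + 17))*70 = -358/(-5 + 17)*70 = -358/12*70 = -358*1/12*70 = -179/6*70 = -6265/3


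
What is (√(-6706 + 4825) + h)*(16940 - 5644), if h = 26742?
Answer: 302077632 + 33888*I*√209 ≈ 3.0208e+8 + 4.8991e+5*I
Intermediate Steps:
(√(-6706 + 4825) + h)*(16940 - 5644) = (√(-6706 + 4825) + 26742)*(16940 - 5644) = (√(-1881) + 26742)*11296 = (3*I*√209 + 26742)*11296 = (26742 + 3*I*√209)*11296 = 302077632 + 33888*I*√209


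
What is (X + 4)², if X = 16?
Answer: 400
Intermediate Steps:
(X + 4)² = (16 + 4)² = 20² = 400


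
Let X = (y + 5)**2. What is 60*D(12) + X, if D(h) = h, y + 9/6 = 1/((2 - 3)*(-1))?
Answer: 2961/4 ≈ 740.25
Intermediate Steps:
y = -1/2 (y = -3/2 + 1/((2 - 3)*(-1)) = -3/2 - 1/(-1) = -3/2 - 1*(-1) = -3/2 + 1 = -1/2 ≈ -0.50000)
X = 81/4 (X = (-1/2 + 5)**2 = (9/2)**2 = 81/4 ≈ 20.250)
60*D(12) + X = 60*12 + 81/4 = 720 + 81/4 = 2961/4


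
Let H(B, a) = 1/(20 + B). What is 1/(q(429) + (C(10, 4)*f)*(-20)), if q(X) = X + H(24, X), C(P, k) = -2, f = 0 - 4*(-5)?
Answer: 44/54077 ≈ 0.00081365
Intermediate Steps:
f = 20 (f = 0 + 20 = 20)
q(X) = 1/44 + X (q(X) = X + 1/(20 + 24) = X + 1/44 = 1/44 + X)
1/(q(429) + (C(10, 4)*f)*(-20)) = 1/((1/44 + 429) - 2*20*(-20)) = 1/(18877/44 - 40*(-20)) = 1/(18877/44 + 800) = 1/(54077/44) = 44/54077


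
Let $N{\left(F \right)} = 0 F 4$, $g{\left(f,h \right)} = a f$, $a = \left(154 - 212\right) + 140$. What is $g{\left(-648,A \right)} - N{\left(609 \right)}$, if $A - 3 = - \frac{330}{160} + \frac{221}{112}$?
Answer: $-53136$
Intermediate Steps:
$A = \frac{163}{56}$ ($A = 3 + \left(- \frac{330}{160} + \frac{221}{112}\right) = 3 + \left(\left(-330\right) \frac{1}{160} + 221 \cdot \frac{1}{112}\right) = 3 + \left(- \frac{33}{16} + \frac{221}{112}\right) = 3 - \frac{5}{56} = \frac{163}{56} \approx 2.9107$)
$a = 82$ ($a = -58 + 140 = 82$)
$g{\left(f,h \right)} = 82 f$
$N{\left(F \right)} = 0$ ($N{\left(F \right)} = 0 \cdot 4 = 0$)
$g{\left(-648,A \right)} - N{\left(609 \right)} = 82 \left(-648\right) - 0 = -53136 + 0 = -53136$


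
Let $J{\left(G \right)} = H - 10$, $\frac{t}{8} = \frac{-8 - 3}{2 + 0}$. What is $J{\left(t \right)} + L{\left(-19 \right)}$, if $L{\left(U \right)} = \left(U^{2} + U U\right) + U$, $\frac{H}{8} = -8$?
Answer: $629$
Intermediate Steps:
$t = -44$ ($t = 8 \frac{-8 - 3}{2 + 0} = 8 \left(- \frac{11}{2}\right) = -44$)
$H = -64$ ($H = 8 \left(-8\right) = -64$)
$J{\left(G \right)} = -74$ ($J{\left(G \right)} = -64 - 10 = -74$)
$L{\left(U \right)} = U + 2 U^{2}$ ($L{\left(U \right)} = \left(U^{2} + U^{2}\right) + U = 2 U^{2} + U = U + 2 U^{2}$)
$J{\left(t \right)} + L{\left(-19 \right)} = -74 - 19 \left(1 + 2 \left(-19\right)\right) = -74 - 19 \left(1 - 38\right) = -74 - -703 = -74 + 703 = 629$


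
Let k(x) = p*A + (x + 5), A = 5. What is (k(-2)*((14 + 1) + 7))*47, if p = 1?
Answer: 8272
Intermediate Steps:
k(x) = 10 + x (k(x) = 1*5 + (x + 5) = 5 + (5 + x) = 10 + x)
(k(-2)*((14 + 1) + 7))*47 = ((10 - 2)*((14 + 1) + 7))*47 = (8*(15 + 7))*47 = (8*22)*47 = 176*47 = 8272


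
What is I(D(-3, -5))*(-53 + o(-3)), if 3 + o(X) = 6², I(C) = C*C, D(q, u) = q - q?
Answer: 0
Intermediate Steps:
D(q, u) = 0
I(C) = C²
o(X) = 33 (o(X) = -3 + 6² = -3 + 36 = 33)
I(D(-3, -5))*(-53 + o(-3)) = 0²*(-53 + 33) = 0*(-20) = 0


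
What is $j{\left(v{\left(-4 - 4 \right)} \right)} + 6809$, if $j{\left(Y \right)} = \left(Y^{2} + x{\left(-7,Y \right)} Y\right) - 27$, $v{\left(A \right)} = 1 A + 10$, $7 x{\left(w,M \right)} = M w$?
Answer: $6782$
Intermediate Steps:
$x{\left(w,M \right)} = \frac{M w}{7}$
$v{\left(A \right)} = 10 + A$ ($v{\left(A \right)} = A + 10 = 10 + A$)
$j{\left(Y \right)} = -27$ ($j{\left(Y \right)} = \left(Y^{2} + \frac{1}{7} Y \left(-7\right) Y\right) - 27 = \left(Y^{2} + - Y Y\right) + \left(-31 + 4\right) = \left(Y^{2} - Y^{2}\right) - 27 = 0 - 27 = -27$)
$j{\left(v{\left(-4 - 4 \right)} \right)} + 6809 = -27 + 6809 = 6782$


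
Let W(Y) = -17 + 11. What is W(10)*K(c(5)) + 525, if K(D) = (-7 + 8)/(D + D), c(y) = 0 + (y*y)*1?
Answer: 13122/25 ≈ 524.88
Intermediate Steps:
W(Y) = -6
c(y) = y² (c(y) = 0 + y²*1 = 0 + y² = y²)
K(D) = 1/(2*D)
W(10)*K(c(5)) + 525 = -3/(5²) + 525 = -3/25 + 525 = 13122/25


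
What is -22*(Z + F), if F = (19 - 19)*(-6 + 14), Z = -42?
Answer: 924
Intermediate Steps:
F = 0 (F = 0*8 = 0)
-22*(Z + F) = -22*(-42 + 0) = -22*(-42) = 924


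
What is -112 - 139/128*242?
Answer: -23987/64 ≈ -374.80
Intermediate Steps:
-112 - 139/128*242 = -112 - 16819/64 = -23987/64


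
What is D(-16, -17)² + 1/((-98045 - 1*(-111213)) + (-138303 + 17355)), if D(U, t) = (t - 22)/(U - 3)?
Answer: 163933019/38908580 ≈ 4.2133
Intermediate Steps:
D(U, t) = (-22 + t)/(-3 + U)
D(-16, -17)² + 1/((-98045 - 1*(-111213)) + (-138303 + 17355)) = ((-22 - 17)/(-3 - 16))² + 1/((-98045 - 1*(-111213)) + (-138303 + 17355)) = (-39/(-19))² + 1/((-98045 + 111213) - 120948) = (-1/19*(-39))² + 1/(13168 - 120948) = (39/19)² + 1/(-107780) = 1521/361 - 1/107780 = 163933019/38908580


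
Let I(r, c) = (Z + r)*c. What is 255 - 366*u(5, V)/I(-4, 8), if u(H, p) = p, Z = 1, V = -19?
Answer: -139/4 ≈ -34.750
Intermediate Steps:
I(r, c) = c*(1 + r) (I(r, c) = (1 + r)*c = c*(1 + r))
255 - 366*u(5, V)/I(-4, 8) = 255 - (-6954)/(8*(1 - 4)) = 255 - (-6954)/(8*(-3)) = 255 - (-6954)/(-24) = 255 - (-6954)*(-1)/24 = 255 - 366*19/24 = 255 - 1159/4 = -139/4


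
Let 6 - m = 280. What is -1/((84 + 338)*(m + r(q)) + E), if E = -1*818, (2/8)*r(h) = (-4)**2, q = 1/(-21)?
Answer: 1/89438 ≈ 1.1181e-5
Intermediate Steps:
m = -274 (m = 6 - 1*280 = 6 - 280 = -274)
q = -1/21 ≈ -0.047619
r(h) = 64 (r(h) = 4*(-4)**2 = 4*16 = 64)
E = -818
-1/((84 + 338)*(m + r(q)) + E) = -1/((84 + 338)*(-274 + 64) - 818) = -1/(422*(-210) - 818) = -1/(-88620 - 818) = -1/(-89438) = -1*(-1/89438) = 1/89438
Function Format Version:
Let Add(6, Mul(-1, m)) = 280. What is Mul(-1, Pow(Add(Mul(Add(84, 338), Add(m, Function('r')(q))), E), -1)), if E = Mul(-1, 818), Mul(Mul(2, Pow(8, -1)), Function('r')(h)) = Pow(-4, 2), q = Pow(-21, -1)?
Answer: Rational(1, 89438) ≈ 1.1181e-5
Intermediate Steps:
m = -274 (m = Add(6, Mul(-1, 280)) = Add(6, -280) = -274)
q = Rational(-1, 21) ≈ -0.047619
Function('r')(h) = 64 (Function('r')(h) = Mul(4, Pow(-4, 2)) = Mul(4, 16) = 64)
E = -818
Mul(-1, Pow(Add(Mul(Add(84, 338), Add(m, Function('r')(q))), E), -1)) = Mul(-1, Pow(Add(Mul(Add(84, 338), Add(-274, 64)), -818), -1)) = Mul(-1, Pow(Add(Mul(422, -210), -818), -1)) = Mul(-1, Pow(Add(-88620, -818), -1)) = Mul(-1, Pow(-89438, -1)) = Mul(-1, Rational(-1, 89438)) = Rational(1, 89438)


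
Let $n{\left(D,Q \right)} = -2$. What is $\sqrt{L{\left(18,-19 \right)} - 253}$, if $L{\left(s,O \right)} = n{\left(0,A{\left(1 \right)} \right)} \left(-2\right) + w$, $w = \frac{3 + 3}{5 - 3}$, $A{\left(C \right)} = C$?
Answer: $i \sqrt{246} \approx 15.684 i$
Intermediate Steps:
$w = 3$ ($w = \frac{6}{2} = 6 \cdot \frac{1}{2} = 3$)
$L{\left(s,O \right)} = 7$ ($L{\left(s,O \right)} = \left(-2\right) \left(-2\right) + 3 = 4 + 3 = 7$)
$\sqrt{L{\left(18,-19 \right)} - 253} = \sqrt{7 - 253} = \sqrt{-246} = i \sqrt{246}$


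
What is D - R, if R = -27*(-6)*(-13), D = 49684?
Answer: 51790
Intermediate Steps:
R = -2106 (R = 162*(-13) = -2106)
D - R = 49684 - 1*(-2106) = 49684 + 2106 = 51790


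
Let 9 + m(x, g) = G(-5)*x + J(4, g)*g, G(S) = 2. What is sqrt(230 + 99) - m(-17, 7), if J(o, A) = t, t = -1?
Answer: 50 + sqrt(329) ≈ 68.138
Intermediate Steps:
J(o, A) = -1
m(x, g) = -9 - g + 2*x (m(x, g) = -9 + (2*x - g) = -9 + (-g + 2*x) = -9 - g + 2*x)
sqrt(230 + 99) - m(-17, 7) = sqrt(230 + 99) - (-9 - 1*7 + 2*(-17)) = sqrt(329) - (-9 - 7 - 34) = sqrt(329) - 1*(-50) = sqrt(329) + 50 = 50 + sqrt(329)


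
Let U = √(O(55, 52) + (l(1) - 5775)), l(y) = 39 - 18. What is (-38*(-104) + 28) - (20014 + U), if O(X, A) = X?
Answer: -16034 - I*√5699 ≈ -16034.0 - 75.492*I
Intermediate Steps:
l(y) = 21
U = I*√5699 (U = √(55 + (21 - 5775)) = √(55 - 5754) = √(-5699) = I*√5699 ≈ 75.492*I)
(-38*(-104) + 28) - (20014 + U) = (-38*(-104) + 28) - (20014 + I*√5699) = (3952 + 28) + (-20014 - I*√5699) = 3980 + (-20014 - I*√5699) = -16034 - I*√5699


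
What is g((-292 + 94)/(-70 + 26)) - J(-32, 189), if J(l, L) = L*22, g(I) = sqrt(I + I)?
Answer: -4155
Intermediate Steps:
g(I) = sqrt(2)*sqrt(I) (g(I) = sqrt(2*I) = sqrt(2)*sqrt(I))
J(l, L) = 22*L
g((-292 + 94)/(-70 + 26)) - J(-32, 189) = sqrt(2)*sqrt((-292 + 94)/(-70 + 26)) - 22*189 = sqrt(2)*sqrt(-198/(-44)) - 1*4158 = sqrt(2)*sqrt(-198*(-1/44)) - 4158 = sqrt(2)*sqrt(9/2) - 4158 = sqrt(2)*(3*sqrt(2)/2) - 4158 = 3 - 4158 = -4155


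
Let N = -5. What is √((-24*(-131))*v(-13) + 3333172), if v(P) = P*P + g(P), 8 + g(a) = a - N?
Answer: 2*√953551 ≈ 1953.0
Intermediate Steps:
g(a) = -3 + a (g(a) = -8 + (a - 1*(-5)) = -8 + (a + 5) = -8 + (5 + a) = -3 + a)
v(P) = -3 + P + P² (v(P) = P*P + (-3 + P) = P² + (-3 + P) = -3 + P + P²)
√((-24*(-131))*v(-13) + 3333172) = √((-24*(-131))*(-3 - 13 + (-13)²) + 3333172) = √(3144*(-3 - 13 + 169) + 3333172) = √(3144*153 + 3333172) = √(481032 + 3333172) = √3814204 = 2*√953551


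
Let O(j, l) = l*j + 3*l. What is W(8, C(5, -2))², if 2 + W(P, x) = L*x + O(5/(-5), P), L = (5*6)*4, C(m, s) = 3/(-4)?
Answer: 5776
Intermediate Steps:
C(m, s) = -¾ (C(m, s) = 3*(-¼) = -¾)
L = 120 (L = 30*4 = 120)
O(j, l) = 3*l + j*l (O(j, l) = j*l + 3*l = 3*l + j*l)
W(P, x) = -2 + 2*P + 120*x (W(P, x) = -2 + (120*x + P*(3 + 5/(-5))) = -2 + (120*x + P*(3 + 5*(-⅕))) = -2 + (120*x + P*(3 - 1)) = -2 + (120*x + P*2) = -2 + (120*x + 2*P) = -2 + (2*P + 120*x) = -2 + 2*P + 120*x)
W(8, C(5, -2))² = (-2 + 2*8 + 120*(-¾))² = (-2 + 16 - 90)² = (-76)² = 5776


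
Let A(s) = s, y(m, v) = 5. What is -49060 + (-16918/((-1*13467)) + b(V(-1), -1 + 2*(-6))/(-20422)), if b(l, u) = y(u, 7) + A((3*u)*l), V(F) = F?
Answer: -6746143551796/137511537 ≈ -49059.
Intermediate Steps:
b(l, u) = 5 + 3*l*u (b(l, u) = 5 + (3*u)*l = 5 + 3*l*u)
-49060 + (-16918/((-1*13467)) + b(V(-1), -1 + 2*(-6))/(-20422)) = -49060 + (-16918/((-1*13467)) + (5 + 3*(-1)*(-1 + 2*(-6)))/(-20422)) = -49060 + (-16918/(-13467) + (5 + 3*(-1)*(-1 - 12))*(-1/20422)) = -49060 + (-16918*(-1/13467) + (5 + 3*(-1)*(-13))*(-1/20422)) = -49060 + (16918/13467 + (5 + 39)*(-1/20422)) = -49060 + (16918/13467 + 44*(-1/20422)) = -49060 + (16918/13467 - 22/10211) = -49060 + 172453424/137511537 = -6746143551796/137511537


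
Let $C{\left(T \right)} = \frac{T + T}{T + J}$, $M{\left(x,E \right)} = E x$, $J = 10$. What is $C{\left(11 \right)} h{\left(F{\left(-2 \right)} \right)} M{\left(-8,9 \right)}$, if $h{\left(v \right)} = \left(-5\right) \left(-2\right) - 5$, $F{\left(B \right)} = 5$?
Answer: $- \frac{2640}{7} \approx -377.14$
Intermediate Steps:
$C{\left(T \right)} = \frac{2 T}{10 + T}$ ($C{\left(T \right)} = \frac{T + T}{T + 10} = \frac{2 T}{10 + T}$)
$h{\left(v \right)} = 5$ ($h{\left(v \right)} = 10 - 5 = 5$)
$C{\left(11 \right)} h{\left(F{\left(-2 \right)} \right)} M{\left(-8,9 \right)} = 2 \cdot 11 \frac{1}{10 + 11} \cdot 5 \cdot 9 \left(-8\right) = 2 \cdot 11 \cdot \frac{1}{21} \cdot 5 \left(-72\right) = \frac{22}{21} \cdot 5 \left(-72\right) = \frac{110}{21} \left(-72\right) = - \frac{2640}{7}$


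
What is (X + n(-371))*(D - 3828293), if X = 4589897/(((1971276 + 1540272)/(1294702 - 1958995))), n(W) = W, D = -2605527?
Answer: 1635444463204683565/292629 ≈ 5.5888e+12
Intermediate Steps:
X = -1016345482607/1170516 (X = 4589897/((3511548/(-664293))) = 4589897/((3511548*(-1/664293))) = 4589897/(-1170516/221431) = 4589897*(-221431/1170516) = -1016345482607/1170516 ≈ -8.6829e+5)
(X + n(-371))*(D - 3828293) = (-1016345482607/1170516 - 371)*(-2605527 - 3828293) = -1016779744043/1170516*(-6433820) = 1635444463204683565/292629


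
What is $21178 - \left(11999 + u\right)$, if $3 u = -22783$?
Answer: $\frac{50320}{3} \approx 16773.0$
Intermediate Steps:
$u = - \frac{22783}{3}$ ($u = \frac{1}{3} \left(-22783\right) = - \frac{22783}{3} \approx -7594.3$)
$21178 - \left(11999 + u\right) = 21178 - \left(11999 - \frac{22783}{3}\right) = 21178 - \frac{13214}{3} = \frac{50320}{3}$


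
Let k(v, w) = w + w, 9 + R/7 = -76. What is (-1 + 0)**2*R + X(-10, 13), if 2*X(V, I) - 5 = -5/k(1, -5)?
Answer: -2369/4 ≈ -592.25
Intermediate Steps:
R = -595 (R = -63 + 7*(-76) = -63 - 532 = -595)
k(v, w) = 2*w
X(V, I) = 11/4 (X(V, I) = 5/2 + (-5/(2*(-5)))/2 = 5/2 + (-5/(-10))/2 = 5/2 + (-5*(-1/10))/2 = 5/2 + (1/2)*(1/2) = 5/2 + 1/4 = 11/4)
(-1 + 0)**2*R + X(-10, 13) = (-1 + 0)**2*(-595) + 11/4 = (-1)**2*(-595) + 11/4 = 1*(-595) + 11/4 = -595 + 11/4 = -2369/4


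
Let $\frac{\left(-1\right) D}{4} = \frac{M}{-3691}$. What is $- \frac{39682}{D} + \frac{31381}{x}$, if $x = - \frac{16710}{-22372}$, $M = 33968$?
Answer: $\frac{23235566295071}{567605280} \approx 40936.0$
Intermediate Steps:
$x = \frac{8355}{11186}$ ($x = \left(-16710\right) \left(- \frac{1}{22372}\right) = \frac{8355}{11186} \approx 0.74692$)
$D = \frac{135872}{3691}$ ($D = - 4 \frac{33968}{-3691} = - 4 \cdot 33968 \left(- \frac{1}{3691}\right) = \left(-4\right) \left(- \frac{33968}{3691}\right) = \frac{135872}{3691} \approx 36.812$)
$- \frac{39682}{D} + \frac{31381}{x} = - \frac{39682}{\frac{135872}{3691}} + \frac{31381}{\frac{8355}{11186}} = \left(-39682\right) \frac{3691}{135872} + 31381 \cdot \frac{11186}{8355} = - \frac{73233131}{67936} + \frac{351027866}{8355} = \frac{23235566295071}{567605280}$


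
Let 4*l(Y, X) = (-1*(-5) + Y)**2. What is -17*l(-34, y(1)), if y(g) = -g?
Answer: -14297/4 ≈ -3574.3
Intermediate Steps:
l(Y, X) = (5 + Y)**2/4 (l(Y, X) = (-1*(-5) + Y)**2/4 = (5 + Y)**2/4)
-17*l(-34, y(1)) = -17*(5 - 34)**2/4 = -17*(-29)**2/4 = -17*841/4 = -14297/4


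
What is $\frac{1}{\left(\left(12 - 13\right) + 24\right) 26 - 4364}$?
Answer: $- \frac{1}{3766} \approx -0.00026553$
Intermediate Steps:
$\frac{1}{\left(\left(12 - 13\right) + 24\right) 26 - 4364} = \frac{1}{\left(-1 + 24\right) 26 - 4364} = \frac{1}{23 \cdot 26 - 4364} = \frac{1}{598 - 4364} = \frac{1}{-3766} = - \frac{1}{3766}$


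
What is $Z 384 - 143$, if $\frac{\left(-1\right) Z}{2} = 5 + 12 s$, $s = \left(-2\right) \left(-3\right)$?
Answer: $-59279$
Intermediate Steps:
$s = 6$
$Z = -154$ ($Z = - 2 \left(5 + 12 \cdot 6\right) = - 2 \left(5 + 72\right) = \left(-2\right) 77 = -154$)
$Z 384 - 143 = \left(-154\right) 384 - 143 = -59136 - 143 = -59279$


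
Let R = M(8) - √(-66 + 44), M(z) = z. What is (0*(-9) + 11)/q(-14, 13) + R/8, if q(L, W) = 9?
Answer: 20/9 - I*√22/8 ≈ 2.2222 - 0.5863*I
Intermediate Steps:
R = 8 - I*√22 (R = 8 - √(-66 + 44) = 8 - √(-22) = 8 - I*√22 ≈ 8.0 - 4.6904*I)
(0*(-9) + 11)/q(-14, 13) + R/8 = (0*(-9) + 11)/9 + (8 - I*√22)/8 = (0 + 11)*(⅑) + (8 - I*√22)*(⅛) = 11*(⅑) + (1 - I*√22/8) = 11/9 + (1 - I*√22/8) = 20/9 - I*√22/8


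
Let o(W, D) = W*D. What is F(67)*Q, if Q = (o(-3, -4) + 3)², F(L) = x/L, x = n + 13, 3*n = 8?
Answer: 3525/67 ≈ 52.612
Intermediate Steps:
n = 8/3 (n = (⅓)*8 = 8/3 ≈ 2.6667)
x = 47/3 (x = 8/3 + 13 = 47/3 ≈ 15.667)
o(W, D) = D*W
F(L) = 47/(3*L)
Q = 225 (Q = (-4*(-3) + 3)² = (12 + 3)² = 15² = 225)
F(67)*Q = ((47/3)/67)*225 = ((47/3)*(1/67))*225 = (47/201)*225 = 3525/67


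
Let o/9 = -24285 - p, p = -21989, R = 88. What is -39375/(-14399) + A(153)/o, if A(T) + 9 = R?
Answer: 116072497/42505848 ≈ 2.7307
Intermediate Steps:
A(T) = 79 (A(T) = -9 + 88 = 79)
o = -20664 (o = 9*(-24285 - 1*(-21989)) = 9*(-24285 + 21989) = 9*(-2296) = -20664)
-39375/(-14399) + A(153)/o = -39375/(-14399) + 79/(-20664) = -39375*(-1/14399) + 79*(-1/20664) = 5625/2057 - 79/20664 = 116072497/42505848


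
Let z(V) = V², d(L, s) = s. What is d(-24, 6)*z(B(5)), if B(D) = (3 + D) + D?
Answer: 1014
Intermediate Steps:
B(D) = 3 + 2*D
d(-24, 6)*z(B(5)) = 6*(3 + 2*5)² = 6*(3 + 10)² = 6*13² = 6*169 = 1014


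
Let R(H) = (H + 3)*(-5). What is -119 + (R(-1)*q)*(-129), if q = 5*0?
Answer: -119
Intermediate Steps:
R(H) = -15 - 5*H (R(H) = (3 + H)*(-5) = -15 - 5*H)
q = 0
-119 + (R(-1)*q)*(-129) = -119 + ((-15 - 5*(-1))*0)*(-129) = -119 + ((-15 + 5)*0)*(-129) = -119 - 10*0*(-129) = -119 + 0*(-129) = -119 + 0 = -119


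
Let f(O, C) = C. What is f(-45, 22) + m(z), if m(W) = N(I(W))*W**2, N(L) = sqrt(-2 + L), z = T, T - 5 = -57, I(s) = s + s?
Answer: 22 + 2704*I*sqrt(106) ≈ 22.0 + 27839.0*I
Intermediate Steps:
I(s) = 2*s
T = -52 (T = 5 - 57 = -52)
z = -52
m(W) = W**2*sqrt(-2 + 2*W) (m(W) = sqrt(-2 + 2*W)*W**2 = W**2*sqrt(-2 + 2*W))
f(-45, 22) + m(z) = 22 + (-52)**2*sqrt(-2 + 2*(-52)) = 22 + 2704*sqrt(-2 - 104) = 22 + 2704*sqrt(-106) = 22 + 2704*(I*sqrt(106)) = 22 + 2704*I*sqrt(106)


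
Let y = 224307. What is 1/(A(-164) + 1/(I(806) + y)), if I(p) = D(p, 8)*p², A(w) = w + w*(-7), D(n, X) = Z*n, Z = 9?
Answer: 4712683851/4637280909385 ≈ 0.0010163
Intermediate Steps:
D(n, X) = 9*n
A(w) = -6*w (A(w) = w - 7*w = -6*w)
I(p) = 9*p³ (I(p) = (9*p)*p² = 9*p³)
1/(A(-164) + 1/(I(806) + y)) = 1/(-6*(-164) + 1/(9*806³ + 224307)) = 1/(984 + 1/(9*523606616 + 224307)) = 1/(984 + 1/(4712459544 + 224307)) = 1/(984 + 1/4712683851) = 1/(4637280909385/4712683851) = 4712683851/4637280909385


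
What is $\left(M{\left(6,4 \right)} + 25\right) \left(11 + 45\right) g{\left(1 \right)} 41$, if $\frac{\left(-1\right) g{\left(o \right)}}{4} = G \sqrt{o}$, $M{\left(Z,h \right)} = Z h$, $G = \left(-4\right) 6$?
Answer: $10800384$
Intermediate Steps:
$G = -24$
$g{\left(o \right)} = 96 \sqrt{o}$ ($g{\left(o \right)} = - 4 \left(- 24 \sqrt{o}\right) = 96 \sqrt{o}$)
$\left(M{\left(6,4 \right)} + 25\right) \left(11 + 45\right) g{\left(1 \right)} 41 = \left(6 \cdot 4 + 25\right) \left(11 + 45\right) 96 \sqrt{1} \cdot 41 = \left(24 + 25\right) 56 \cdot 96 \cdot 1 \cdot 41 = 49 \cdot 56 \cdot 96 \cdot 41 = 2744 \cdot 96 \cdot 41 = 263424 \cdot 41 = 10800384$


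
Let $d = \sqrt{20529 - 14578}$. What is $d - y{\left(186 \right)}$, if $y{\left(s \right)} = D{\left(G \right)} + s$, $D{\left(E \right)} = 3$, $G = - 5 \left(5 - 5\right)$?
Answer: $-189 + \sqrt{5951} \approx -111.86$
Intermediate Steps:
$G = 0$ ($G = \left(-5\right) 0 = 0$)
$d = \sqrt{5951} \approx 77.143$
$y{\left(s \right)} = 3 + s$
$d - y{\left(186 \right)} = \sqrt{5951} - \left(3 + 186\right) = \sqrt{5951} - 189 = -189 + \sqrt{5951}$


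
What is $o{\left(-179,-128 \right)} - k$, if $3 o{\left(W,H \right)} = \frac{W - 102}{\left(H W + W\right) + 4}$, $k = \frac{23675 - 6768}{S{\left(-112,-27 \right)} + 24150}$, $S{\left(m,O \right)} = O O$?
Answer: $- \frac{386744792}{565673823} \approx -0.68369$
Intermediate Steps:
$S{\left(m,O \right)} = O^{2}$
$k = \frac{16907}{24879}$ ($k = \frac{23675 - 6768}{\left(-27\right)^{2} + 24150} = \frac{16907}{729 + 24150} = \frac{16907}{24879} \approx 0.67957$)
$o{\left(W,H \right)} = \frac{-102 + W}{3 \left(4 + W + H W\right)}$ ($o{\left(W,H \right)} = \frac{\left(W - 102\right) \frac{1}{\left(H W + W\right) + 4}}{3} = \frac{\left(-102 + W\right) \frac{1}{\left(W + H W\right) + 4}}{3} = \frac{\left(-102 + W\right) \frac{1}{4 + W + H W}}{3} = \frac{\frac{1}{4 + W + H W} \left(-102 + W\right)}{3} = \frac{-102 + W}{3 \left(4 + W + H W\right)}$)
$o{\left(-179,-128 \right)} - k = \frac{-34 + \frac{1}{3} \left(-179\right)}{4 - 179 - -22912} - \frac{16907}{24879} = \frac{-34 - \frac{179}{3}}{4 - 179 + 22912} - \frac{16907}{24879} = \frac{1}{22737} \left(- \frac{281}{3}\right) - \frac{16907}{24879} = - \frac{281}{68211} - \frac{16907}{24879} = - \frac{386744792}{565673823}$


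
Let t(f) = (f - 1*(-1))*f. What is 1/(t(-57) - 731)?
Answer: 1/2461 ≈ 0.00040634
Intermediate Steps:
t(f) = f*(1 + f) (t(f) = (f + 1)*f = (1 + f)*f = f*(1 + f))
1/(t(-57) - 731) = 1/(-57*(1 - 57) - 731) = 1/(-57*(-56) - 731) = 1/(3192 - 731) = 1/2461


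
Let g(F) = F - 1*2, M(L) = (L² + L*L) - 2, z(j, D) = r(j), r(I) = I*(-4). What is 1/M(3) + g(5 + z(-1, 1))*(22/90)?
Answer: 1277/720 ≈ 1.7736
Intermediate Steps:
r(I) = -4*I
z(j, D) = -4*j
M(L) = -2 + 2*L² (M(L) = (L² + L²) - 2 = 2*L² - 2 = -2 + 2*L²)
g(F) = -2 + F (g(F) = F - 2 = -2 + F)
1/M(3) + g(5 + z(-1, 1))*(22/90) = 1/(-2 + 2*3²) + (-2 + (5 - 4*(-1)))*(22/90) = 1/(-2 + 2*9) + (-2 + (5 + 4))*(22*(1/90)) = 1/(-2 + 18) + (-2 + 9)*(11/45) = 1/16 + 7*(11/45) = 1/16 + 77/45 = 1277/720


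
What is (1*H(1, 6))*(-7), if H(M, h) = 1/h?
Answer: -7/6 ≈ -1.1667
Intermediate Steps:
(1*H(1, 6))*(-7) = (1/6)*(-7) = -7/6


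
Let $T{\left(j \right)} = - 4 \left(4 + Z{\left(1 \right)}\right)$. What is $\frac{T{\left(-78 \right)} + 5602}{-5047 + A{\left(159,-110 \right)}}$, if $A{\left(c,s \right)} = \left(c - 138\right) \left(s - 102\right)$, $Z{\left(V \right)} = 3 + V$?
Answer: $- \frac{5570}{9499} \approx -0.58638$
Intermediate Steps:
$A{\left(c,s \right)} = \left(-138 + c\right) \left(-102 + s\right)$
$T{\left(j \right)} = -32$ ($T{\left(j \right)} = - 4 \left(4 + \left(3 + 1\right)\right) = - 4 \left(4 + 4\right) = \left(-4\right) 8 = -32$)
$\frac{T{\left(-78 \right)} + 5602}{-5047 + A{\left(159,-110 \right)}} = \frac{-32 + 5602}{-5047 + \left(14076 - -15180 - 16218 + 159 \left(-110\right)\right)} = \frac{5570}{-5047 + \left(14076 + 15180 - 16218 - 17490\right)} = \frac{5570}{-5047 - 4452} = \frac{5570}{-9499} = 5570 \left(- \frac{1}{9499}\right) = - \frac{5570}{9499}$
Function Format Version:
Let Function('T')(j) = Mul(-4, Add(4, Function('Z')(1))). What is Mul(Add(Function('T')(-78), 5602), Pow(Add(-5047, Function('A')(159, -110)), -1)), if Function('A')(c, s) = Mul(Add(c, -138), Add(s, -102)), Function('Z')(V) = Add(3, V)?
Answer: Rational(-5570, 9499) ≈ -0.58638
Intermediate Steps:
Function('A')(c, s) = Mul(Add(-138, c), Add(-102, s))
Function('T')(j) = -32 (Function('T')(j) = Mul(-4, Add(4, Add(3, 1))) = Mul(-4, Add(4, 4)) = Mul(-4, 8) = -32)
Mul(Add(Function('T')(-78), 5602), Pow(Add(-5047, Function('A')(159, -110)), -1)) = Mul(Add(-32, 5602), Pow(Add(-5047, Add(14076, Mul(-138, -110), Mul(-102, 159), Mul(159, -110))), -1)) = Mul(5570, Pow(Add(-5047, Add(14076, 15180, -16218, -17490)), -1)) = Mul(5570, Pow(Add(-5047, -4452), -1)) = Mul(5570, Pow(-9499, -1)) = Mul(5570, Rational(-1, 9499)) = Rational(-5570, 9499)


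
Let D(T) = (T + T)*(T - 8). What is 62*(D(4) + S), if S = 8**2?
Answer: 1984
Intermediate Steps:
S = 64
D(T) = 2*T*(-8 + T) (D(T) = (2*T)*(-8 + T) = 2*T*(-8 + T))
62*(D(4) + S) = 62*(2*4*(-8 + 4) + 64) = 62*(2*4*(-4) + 64) = 62*(-32 + 64) = 62*32 = 1984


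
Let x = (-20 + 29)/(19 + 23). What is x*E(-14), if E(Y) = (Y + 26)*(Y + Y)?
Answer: -72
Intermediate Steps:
x = 3/14 (x = 9/42 = 9*(1/42) = 3/14 ≈ 0.21429)
E(Y) = 2*Y*(26 + Y) (E(Y) = (26 + Y)*(2*Y) = 2*Y*(26 + Y))
x*E(-14) = 3*(2*(-14)*(26 - 14))/14 = 3*(2*(-14)*12)/14 = (3/14)*(-336) = -72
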